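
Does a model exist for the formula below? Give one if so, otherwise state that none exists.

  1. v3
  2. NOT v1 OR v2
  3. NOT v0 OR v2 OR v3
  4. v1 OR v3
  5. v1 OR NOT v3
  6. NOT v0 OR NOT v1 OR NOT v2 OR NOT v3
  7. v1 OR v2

Unit clause (v3) forces v3 = True.
In (v1 OR NOT v3) only v1 is left, so v1 = True.
In (NOT v1 OR v2) only v2 is left, so v2 = True.
In (NOT v0 OR NOT v1 OR NOT v2 OR NOT v3) only NOT v0 is left, so v0 = False.
Check each clause:
  (v3): v3 holds.
  (NOT v1 OR v2): v2 holds.
  (NOT v0 OR v2 OR v3): NOT v0 holds.
  (v1 OR v3): v1 holds.
  (v1 OR NOT v3): v1 holds.
  (NOT v0 OR NOT v1 OR NOT v2 OR NOT v3): NOT v0 holds.
  (v1 OR v2): v1 holds.
All clauses satisfied.

v0: False, v1: True, v2: True, v3: True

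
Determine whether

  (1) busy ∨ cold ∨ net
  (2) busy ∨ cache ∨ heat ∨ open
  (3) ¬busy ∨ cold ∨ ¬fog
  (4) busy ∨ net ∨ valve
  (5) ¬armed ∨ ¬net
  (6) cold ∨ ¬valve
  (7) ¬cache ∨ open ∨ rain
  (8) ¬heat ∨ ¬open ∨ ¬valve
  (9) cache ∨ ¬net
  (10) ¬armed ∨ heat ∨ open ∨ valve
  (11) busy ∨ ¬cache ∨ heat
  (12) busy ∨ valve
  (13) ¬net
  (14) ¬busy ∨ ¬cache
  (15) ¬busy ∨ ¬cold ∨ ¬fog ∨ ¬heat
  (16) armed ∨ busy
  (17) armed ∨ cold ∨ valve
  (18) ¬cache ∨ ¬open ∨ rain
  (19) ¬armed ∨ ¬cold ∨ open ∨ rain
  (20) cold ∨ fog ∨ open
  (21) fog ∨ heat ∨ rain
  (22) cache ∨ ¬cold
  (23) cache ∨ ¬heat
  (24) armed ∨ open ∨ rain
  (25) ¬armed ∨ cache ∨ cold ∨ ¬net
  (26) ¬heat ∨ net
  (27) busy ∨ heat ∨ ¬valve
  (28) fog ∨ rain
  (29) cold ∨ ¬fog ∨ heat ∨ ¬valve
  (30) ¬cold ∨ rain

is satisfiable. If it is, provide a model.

fog = False, cache = False, cold = False, valve = False, open = True, armed = True, heat = False, busy = True, rain = True, net = False

Unit clause (¬net) forces net = False.
In (¬heat ∨ net) only ¬heat is left, so heat = False.
Set fog = False.
  then (fog ∨ heat ∨ rain) forces rain = True.
Try cache = True:
  (busy ∨ ¬cache ∨ heat) forces busy = True.
  clause (¬busy ∨ ¬cache) is falsified — backtrack.
So cache = False.
  then (cache ∨ ¬cold) forces cold = False.
  then (busy ∨ cold ∨ net) forces busy = True.
  then (cold ∨ ¬valve) forces valve = False.
  then (armed ∨ cold ∨ valve) forces armed = True.
  then (cold ∨ fog ∨ open) forces open = True.
All clauses satisfied.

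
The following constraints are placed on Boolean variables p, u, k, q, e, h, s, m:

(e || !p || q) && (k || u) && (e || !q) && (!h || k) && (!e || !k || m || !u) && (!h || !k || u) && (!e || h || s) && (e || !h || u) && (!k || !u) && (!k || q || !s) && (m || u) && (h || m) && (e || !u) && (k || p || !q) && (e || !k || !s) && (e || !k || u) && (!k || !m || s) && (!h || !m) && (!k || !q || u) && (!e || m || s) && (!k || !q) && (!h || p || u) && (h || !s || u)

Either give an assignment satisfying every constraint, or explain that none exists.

p=T; u=T; k=F; q=T; e=T; h=F; s=T; m=T

Set p = True.
Set u = True.
  then (!k || !u) forces k = False.
  then (e || !u) forces e = True.
  then (!h || k) forces h = False.
  then (!e || h || s) forces s = True.
  then (h || m) forces m = True.
Set q = True.
All clauses satisfied.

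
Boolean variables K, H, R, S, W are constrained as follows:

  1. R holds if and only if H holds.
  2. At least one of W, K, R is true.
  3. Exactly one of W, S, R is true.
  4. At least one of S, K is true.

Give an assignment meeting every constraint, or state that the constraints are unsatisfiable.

K = True, H = True, R = True, S = False, W = False

  (1) R=T, H=T — same ✓
  (2) {W, K, R}: 2 true — at least one ✓
  (3) {W, S, R}: 1 true — exactly one ✓
  (4) {S, K}: 1 true — at least one ✓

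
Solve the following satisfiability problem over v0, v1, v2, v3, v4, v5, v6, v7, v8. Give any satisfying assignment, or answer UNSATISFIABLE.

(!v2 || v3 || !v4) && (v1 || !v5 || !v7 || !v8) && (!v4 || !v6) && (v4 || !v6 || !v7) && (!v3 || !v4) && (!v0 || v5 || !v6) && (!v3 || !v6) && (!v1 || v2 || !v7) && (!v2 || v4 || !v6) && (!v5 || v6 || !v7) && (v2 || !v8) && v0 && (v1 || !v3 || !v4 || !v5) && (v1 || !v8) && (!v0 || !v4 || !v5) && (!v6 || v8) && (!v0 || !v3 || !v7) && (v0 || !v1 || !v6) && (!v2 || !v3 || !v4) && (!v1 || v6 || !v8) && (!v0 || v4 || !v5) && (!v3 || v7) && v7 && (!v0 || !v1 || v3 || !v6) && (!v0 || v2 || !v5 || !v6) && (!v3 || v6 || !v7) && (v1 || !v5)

Unit clause (v0) forces v0 = True.
Unit clause (v7) forces v7 = True.
In (!v0 || !v3 || !v7) only !v3 is left, so v3 = False.
Set v1 = False.
  then (v1 || !v8) forces v8 = False.
  then (!v6 || v8) forces v6 = False.
  then (v1 || !v5) forces v5 = False.
Set v2 = True.
  then (!v2 || v3 || !v4) forces v4 = False.
All clauses satisfied.

v0 = True, v1 = False, v2 = True, v3 = False, v4 = False, v5 = False, v6 = False, v7 = True, v8 = False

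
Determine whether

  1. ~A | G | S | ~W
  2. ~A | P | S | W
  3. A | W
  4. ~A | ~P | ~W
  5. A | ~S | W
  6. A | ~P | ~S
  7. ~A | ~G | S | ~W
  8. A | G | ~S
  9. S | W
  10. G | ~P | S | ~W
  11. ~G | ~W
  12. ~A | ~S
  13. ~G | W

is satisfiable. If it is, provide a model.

Set P = False.
Try S = True:
  (~A | ~S) forces A = False.
  (A | W) forces W = True.
  (A | G | ~S) forces G = True.
  clause (~G | ~W) is falsified — backtrack.
So S = False.
  then (S | W) forces W = True.
  then (~G | ~W) forces G = False.
  then (~A | G | S | ~W) forces A = False.
All clauses satisfied.

P = False; S = False; W = True; G = False; A = False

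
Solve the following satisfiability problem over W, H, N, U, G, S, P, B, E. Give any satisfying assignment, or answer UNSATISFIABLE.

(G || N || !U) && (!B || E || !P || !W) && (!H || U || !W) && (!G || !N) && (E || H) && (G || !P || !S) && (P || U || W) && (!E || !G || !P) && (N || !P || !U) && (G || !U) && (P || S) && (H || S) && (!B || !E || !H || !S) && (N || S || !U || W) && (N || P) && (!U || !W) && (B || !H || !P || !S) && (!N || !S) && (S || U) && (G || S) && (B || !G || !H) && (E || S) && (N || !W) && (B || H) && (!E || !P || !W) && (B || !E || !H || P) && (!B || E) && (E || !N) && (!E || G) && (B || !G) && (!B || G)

No satisfying assignment exists.

Case B = True:
  (!B || E) forces E = True.
  (!E || G) forces G = True.
  (!G || !N) forces N = False.
  (!E || !G || !P) forces P = False.
  Clause (N || P) is falsified — contradiction.
Case B = False:
  (B || H) forces H = True.
  (B || !G || !H) forces G = False.
  (G || !U) forces U = False.
  (!H || U || !W) forces W = False.
  (P || U || W) forces P = True.
  (G || !P || !S) forces S = False.
  Clause (S || U) is falsified — contradiction.
Both cases fail, so the formula is unsatisfiable.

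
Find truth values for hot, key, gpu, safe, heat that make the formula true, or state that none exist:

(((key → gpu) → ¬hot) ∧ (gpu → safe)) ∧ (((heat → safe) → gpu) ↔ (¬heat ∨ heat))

hot = False; key = False; gpu = True; safe = True; heat = False

  ((key → gpu) → ¬hot) ∧ (gpu → safe) = True
    (key → gpu) → ¬hot = True
      key → gpu = True
      ¬hot = True
    gpu → safe = True
  ((heat → safe) → gpu) ↔ (¬heat ∨ heat) = True
    (heat → safe) → gpu = True
      heat → safe = True
    ¬heat ∨ heat = True
      ¬heat = True
Both conjuncts True, so the formula holds.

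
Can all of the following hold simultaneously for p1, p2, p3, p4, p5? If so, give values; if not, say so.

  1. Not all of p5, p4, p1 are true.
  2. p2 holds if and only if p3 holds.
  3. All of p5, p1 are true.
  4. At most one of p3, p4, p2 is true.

p1 = True; p2 = False; p3 = False; p4 = False; p5 = True

  (1) {p5, p4, p1}: 2/3 true — not all ✓
  (2) p2=F, p3=F — same ✓
  (3) {p5, p1}: all 2 true ✓
  (4) {p3, p4, p2}: 0 true — at most one ✓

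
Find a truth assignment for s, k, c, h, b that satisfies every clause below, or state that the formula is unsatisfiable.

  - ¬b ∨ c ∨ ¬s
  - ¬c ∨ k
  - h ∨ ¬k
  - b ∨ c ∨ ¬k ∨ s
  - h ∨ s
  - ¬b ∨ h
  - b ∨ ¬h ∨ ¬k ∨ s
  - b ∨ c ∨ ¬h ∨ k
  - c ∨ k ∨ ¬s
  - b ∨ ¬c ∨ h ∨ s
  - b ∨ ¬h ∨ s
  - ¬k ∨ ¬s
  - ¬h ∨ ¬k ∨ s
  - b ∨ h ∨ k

Try s = True:
  (¬k ∨ ¬s) forces k = False.
  (¬c ∨ k) forces c = False.
  clause (c ∨ k ∨ ¬s) is falsified — backtrack.
So s = False.
  then (h ∨ s) forces h = True.
  then (b ∨ ¬h ∨ s) forces b = True.
  then (¬h ∨ ¬k ∨ s) forces k = False.
  then (¬c ∨ k) forces c = False.
All clauses satisfied.

s = False; k = False; c = False; h = True; b = True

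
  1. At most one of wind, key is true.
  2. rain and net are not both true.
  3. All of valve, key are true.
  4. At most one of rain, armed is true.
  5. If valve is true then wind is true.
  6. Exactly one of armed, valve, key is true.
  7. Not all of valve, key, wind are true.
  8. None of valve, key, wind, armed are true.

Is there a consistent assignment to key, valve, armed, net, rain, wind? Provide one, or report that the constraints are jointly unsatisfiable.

UNSATISFIABLE

Case key = True:
  Constraint (8) is violated (key=T) — contradiction.
Case key = False:
  Constraint (3) is violated (key=F) — contradiction.
Both cases fail — unsatisfiable.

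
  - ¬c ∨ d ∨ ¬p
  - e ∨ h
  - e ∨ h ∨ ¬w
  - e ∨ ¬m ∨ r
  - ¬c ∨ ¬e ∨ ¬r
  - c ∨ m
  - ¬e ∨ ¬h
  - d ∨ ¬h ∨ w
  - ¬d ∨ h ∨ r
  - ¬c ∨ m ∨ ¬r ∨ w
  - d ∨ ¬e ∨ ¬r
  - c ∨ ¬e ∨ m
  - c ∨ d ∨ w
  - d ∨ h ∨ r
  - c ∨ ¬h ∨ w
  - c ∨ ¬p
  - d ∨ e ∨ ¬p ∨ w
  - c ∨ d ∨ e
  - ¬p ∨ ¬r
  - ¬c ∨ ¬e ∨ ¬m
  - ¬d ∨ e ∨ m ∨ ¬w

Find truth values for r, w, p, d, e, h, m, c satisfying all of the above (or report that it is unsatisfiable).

r = True, w = True, p = False, d = True, e = False, h = True, m = True, c = True

Set r = True.
  then (¬p ∨ ¬r) forces p = False.
Set w = True.
Set d = True.
Set e = False.
  then (e ∨ h) forces h = True.
  then (¬d ∨ e ∨ m ∨ ¬w) forces m = True.
Set c = True.
All clauses satisfied.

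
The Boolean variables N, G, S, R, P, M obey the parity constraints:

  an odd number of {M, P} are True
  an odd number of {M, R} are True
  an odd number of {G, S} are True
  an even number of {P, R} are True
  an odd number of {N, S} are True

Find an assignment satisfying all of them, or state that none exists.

N = False, G = False, S = True, R = True, P = True, M = False

{M, P}: 1 true → odd ✓
{M, R}: 1 true → odd ✓
{G, S}: 1 true → odd ✓
{P, R}: 2 true → even ✓
{N, S}: 1 true → odd ✓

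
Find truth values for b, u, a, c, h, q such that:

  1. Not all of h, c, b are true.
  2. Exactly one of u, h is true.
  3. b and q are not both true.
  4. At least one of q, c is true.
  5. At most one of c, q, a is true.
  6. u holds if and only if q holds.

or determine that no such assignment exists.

b=F, u=T, a=F, c=F, h=F, q=T

  (1) {h, c, b}: 0/3 true — not all ✓
  (2) {u, h}: 1 true — exactly one ✓
  (3) b=F, q=T — not both ✓
  (4) {q, c}: 1 true — at least one ✓
  (5) {c, q, a}: 1 true — at most one ✓
  (6) u=T, q=T — same ✓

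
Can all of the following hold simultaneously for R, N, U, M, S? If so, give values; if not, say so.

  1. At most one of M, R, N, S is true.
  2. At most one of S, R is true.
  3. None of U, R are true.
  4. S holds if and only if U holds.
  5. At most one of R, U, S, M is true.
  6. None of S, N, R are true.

R: False, N: False, U: False, M: True, S: False

  (1) {M, R, N, S}: 1 true — at most one ✓
  (2) {S, R}: 0 true — at most one ✓
  (3) {U, R}: 0 true — none ✓
  (4) S=F, U=F — same ✓
  (5) {R, U, S, M}: 1 true — at most one ✓
  (6) {S, N, R}: 0 true — none ✓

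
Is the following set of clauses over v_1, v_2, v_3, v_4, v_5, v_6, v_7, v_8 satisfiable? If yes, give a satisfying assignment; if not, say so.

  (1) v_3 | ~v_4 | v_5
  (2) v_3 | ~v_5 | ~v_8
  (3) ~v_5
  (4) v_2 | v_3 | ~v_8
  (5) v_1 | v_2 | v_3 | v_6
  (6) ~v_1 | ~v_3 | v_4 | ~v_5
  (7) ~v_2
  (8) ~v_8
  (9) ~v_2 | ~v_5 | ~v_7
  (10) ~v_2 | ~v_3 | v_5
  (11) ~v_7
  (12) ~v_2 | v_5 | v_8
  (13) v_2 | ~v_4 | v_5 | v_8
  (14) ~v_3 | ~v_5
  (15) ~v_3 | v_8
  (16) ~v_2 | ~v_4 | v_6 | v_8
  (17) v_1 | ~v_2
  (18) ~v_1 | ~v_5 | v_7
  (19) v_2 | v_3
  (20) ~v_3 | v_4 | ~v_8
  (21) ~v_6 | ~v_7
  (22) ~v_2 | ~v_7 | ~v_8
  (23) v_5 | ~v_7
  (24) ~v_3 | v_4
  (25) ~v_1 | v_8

No satisfying assignment exists.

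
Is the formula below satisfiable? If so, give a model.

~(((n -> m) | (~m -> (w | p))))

n=T, p=F, m=F, w=F

  ~(((n -> m) | (~m -> (w | p)))) = True
    (n -> m) | (~m -> (w | p)) = False
      n -> m = False
      ~m -> (w | p) = False
        ~m = True
        w | p = False
The formula evaluates to True.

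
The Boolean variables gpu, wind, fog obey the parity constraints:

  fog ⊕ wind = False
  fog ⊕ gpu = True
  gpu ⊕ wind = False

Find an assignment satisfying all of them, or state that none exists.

Adding constraints 1, 2, 3 mod 2: every variable appears an even number of times on the left, so the left side is 0.
But the right sides sum to 1 (mod 2). 0 ≠ 1 — the system is inconsistent.

No satisfying assignment exists.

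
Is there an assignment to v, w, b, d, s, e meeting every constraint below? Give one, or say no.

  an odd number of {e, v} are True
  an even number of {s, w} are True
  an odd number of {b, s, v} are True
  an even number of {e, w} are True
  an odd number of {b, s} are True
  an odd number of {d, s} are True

v = False, w = True, b = False, d = False, s = True, e = True

{e, v}: 1 true → odd ✓
{s, w}: 2 true → even ✓
{b, s, v}: 1 true → odd ✓
{e, w}: 2 true → even ✓
{b, s}: 1 true → odd ✓
{d, s}: 1 true → odd ✓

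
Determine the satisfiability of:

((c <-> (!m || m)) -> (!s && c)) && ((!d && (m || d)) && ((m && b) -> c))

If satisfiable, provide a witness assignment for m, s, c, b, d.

m: True, s: False, c: True, b: True, d: False

  (c <-> (!m || m)) -> (!s && c) = True
    c <-> (!m || m) = True
      !m || m = True
        !m = False
    !s && c = True
      !s = True
  (!d && (m || d)) && ((m && b) -> c) = True
    !d && (m || d) = True
      !d = True
      m || d = True
    (m && b) -> c = True
      m && b = True
Both conjuncts True, so the formula holds.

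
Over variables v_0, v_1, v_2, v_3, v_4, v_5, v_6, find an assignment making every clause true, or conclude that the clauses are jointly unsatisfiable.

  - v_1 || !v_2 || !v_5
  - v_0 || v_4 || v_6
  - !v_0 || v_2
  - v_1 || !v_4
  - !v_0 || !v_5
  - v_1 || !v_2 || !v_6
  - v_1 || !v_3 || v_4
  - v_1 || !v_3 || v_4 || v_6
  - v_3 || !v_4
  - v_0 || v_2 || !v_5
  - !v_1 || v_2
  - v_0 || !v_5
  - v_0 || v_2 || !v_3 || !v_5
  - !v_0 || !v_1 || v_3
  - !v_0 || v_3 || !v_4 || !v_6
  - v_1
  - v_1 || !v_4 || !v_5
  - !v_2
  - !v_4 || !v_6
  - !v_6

Unsatisfiable — no assignment works.

Case v_1 = True:
  (!v_1 || v_2) forces v_2 = True.
  Clause (!v_2) is falsified — contradiction.
Case v_1 = False:
  Clause (v_1) is falsified — contradiction.
Both cases fail, so the formula is unsatisfiable.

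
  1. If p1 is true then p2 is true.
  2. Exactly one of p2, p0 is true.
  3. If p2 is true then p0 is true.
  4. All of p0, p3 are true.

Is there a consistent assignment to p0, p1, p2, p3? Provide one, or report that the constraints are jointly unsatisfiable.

p0=T; p1=F; p2=F; p3=T

  (1) p1=F ⇒ p2: vacuous ✓
  (2) {p2, p0}: 1 true — exactly one ✓
  (3) p2=F ⇒ p0: vacuous ✓
  (4) {p0, p3}: all 2 true ✓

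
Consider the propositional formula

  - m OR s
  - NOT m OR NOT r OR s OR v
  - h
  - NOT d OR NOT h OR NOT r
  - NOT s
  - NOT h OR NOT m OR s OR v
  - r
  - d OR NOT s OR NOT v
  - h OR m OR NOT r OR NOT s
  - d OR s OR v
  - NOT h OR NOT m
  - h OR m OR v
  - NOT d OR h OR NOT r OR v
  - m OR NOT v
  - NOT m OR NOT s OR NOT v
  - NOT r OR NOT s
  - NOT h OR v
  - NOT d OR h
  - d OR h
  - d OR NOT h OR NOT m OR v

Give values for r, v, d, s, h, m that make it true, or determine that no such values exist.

Unsatisfiable

Case s = True:
  Clause (NOT s) is falsified — contradiction.
Case s = False:
  (m OR s) forces m = True.
  (h) forces h = True.
  Clause (NOT h OR NOT m) is falsified — contradiction.
Both cases fail, so the formula is unsatisfiable.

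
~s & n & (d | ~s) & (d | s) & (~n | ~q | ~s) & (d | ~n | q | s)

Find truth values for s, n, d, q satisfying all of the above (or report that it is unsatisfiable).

s = False, n = True, d = True, q = True

Unit clause (~s) forces s = False.
Unit clause (n) forces n = True.
In (d | s) only d is left, so d = True.
Set q = True.
Check each clause:
  (~s): ~s holds.
  (n): n holds.
  (d | ~s): d holds.
  (d | s): d holds.
  (~n | ~q | ~s): ~s holds.
  (d | ~n | q | s): d holds.
All clauses satisfied.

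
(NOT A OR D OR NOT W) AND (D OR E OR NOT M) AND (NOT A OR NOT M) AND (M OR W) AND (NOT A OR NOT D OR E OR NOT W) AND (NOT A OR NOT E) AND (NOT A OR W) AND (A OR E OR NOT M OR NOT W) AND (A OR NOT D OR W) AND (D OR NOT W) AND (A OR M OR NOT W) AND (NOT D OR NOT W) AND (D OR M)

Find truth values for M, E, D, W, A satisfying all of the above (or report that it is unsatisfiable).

M = True, E = True, D = False, W = False, A = False

Try M = False:
  (M OR W) forces W = True.
  (D OR NOT W) forces D = True.
  clause (NOT D OR NOT W) is falsified — backtrack.
So M = True.
  then (NOT A OR NOT M) forces A = False.
Try E = False:
  (D OR E OR NOT M) forces D = True.
  (A OR E OR NOT M OR NOT W) forces W = False.
  clause (A OR NOT D OR W) is falsified — backtrack.
So E = True.
Try D = True:
  (A OR NOT D OR W) forces W = True.
  clause (NOT D OR NOT W) is falsified — backtrack.
So D = False.
  then (D OR NOT W) forces W = False.
All clauses satisfied.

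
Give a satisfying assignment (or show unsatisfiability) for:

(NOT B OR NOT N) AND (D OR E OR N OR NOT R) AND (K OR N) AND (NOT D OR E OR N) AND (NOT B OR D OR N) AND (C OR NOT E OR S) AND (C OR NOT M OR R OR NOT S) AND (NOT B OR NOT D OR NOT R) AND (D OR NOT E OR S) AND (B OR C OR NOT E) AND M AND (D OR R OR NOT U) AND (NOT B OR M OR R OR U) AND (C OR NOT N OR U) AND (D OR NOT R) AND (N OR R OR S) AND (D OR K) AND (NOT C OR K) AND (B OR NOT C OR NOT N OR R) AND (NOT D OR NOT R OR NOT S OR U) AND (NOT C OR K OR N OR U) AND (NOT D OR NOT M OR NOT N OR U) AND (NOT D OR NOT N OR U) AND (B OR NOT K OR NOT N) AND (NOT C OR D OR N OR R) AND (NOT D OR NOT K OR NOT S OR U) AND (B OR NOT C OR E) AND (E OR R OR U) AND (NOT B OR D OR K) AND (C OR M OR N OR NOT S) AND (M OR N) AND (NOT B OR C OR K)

K: False, C: False, B: False, R: True, M: True, D: True, S: True, N: True, E: False, U: True

Unit clause (M) forces M = True.
Set K = False.
  then (K OR N) forces N = True.
  then (D OR K) forces D = True.
  then (NOT C OR K) forces C = False.
  then (NOT D OR NOT M OR NOT N OR U) forces U = True.
  then (NOT B OR C OR K) forces B = False.
  then (B OR C OR NOT E) forces E = False.
Set R = True.
Set S = True.
All clauses satisfied.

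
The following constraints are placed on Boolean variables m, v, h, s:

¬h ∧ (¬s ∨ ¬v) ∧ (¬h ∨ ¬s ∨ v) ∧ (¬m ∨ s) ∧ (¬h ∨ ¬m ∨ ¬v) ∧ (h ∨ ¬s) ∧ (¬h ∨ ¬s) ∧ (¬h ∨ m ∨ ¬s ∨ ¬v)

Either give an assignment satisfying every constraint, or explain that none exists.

Unit clause (¬h) forces h = False.
In (h ∨ ¬s) only ¬s is left, so s = False.
In (¬m ∨ s) only ¬m is left, so m = False.
Set v = False.
All clauses satisfied.

m: False; v: False; h: False; s: False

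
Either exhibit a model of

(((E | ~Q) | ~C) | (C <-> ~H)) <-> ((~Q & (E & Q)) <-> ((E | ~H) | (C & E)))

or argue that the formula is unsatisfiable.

C=F, E=F, H=T, Q=F

  (((E | ~Q) | ~C) | (C <-> ~H)) <-> ((~Q & (E & Q)) <-> ((E | ~H) | (C & E))) = True
    ((E | ~Q) | ~C) | (C <-> ~H) = True
      (E | ~Q) | ~C = True
        E | ~Q = True
          ~Q = True
        ~C = True
      C <-> ~H = True
        ~H = False
    (~Q & (E & Q)) <-> ((E | ~H) | (C & E)) = True
      ~Q & (E & Q) = False
        ~Q = True
        E & Q = False
      (E | ~H) | (C & E) = False
        E | ~H = False
          ~H = False
        C & E = False
The formula evaluates to True.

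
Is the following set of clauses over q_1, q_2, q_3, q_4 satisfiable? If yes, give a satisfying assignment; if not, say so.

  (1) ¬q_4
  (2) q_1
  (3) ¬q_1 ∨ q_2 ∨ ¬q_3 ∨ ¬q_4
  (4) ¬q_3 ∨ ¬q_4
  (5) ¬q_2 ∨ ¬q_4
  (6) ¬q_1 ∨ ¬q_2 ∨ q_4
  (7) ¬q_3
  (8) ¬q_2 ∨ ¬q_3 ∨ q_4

q_1 = True, q_2 = False, q_3 = False, q_4 = False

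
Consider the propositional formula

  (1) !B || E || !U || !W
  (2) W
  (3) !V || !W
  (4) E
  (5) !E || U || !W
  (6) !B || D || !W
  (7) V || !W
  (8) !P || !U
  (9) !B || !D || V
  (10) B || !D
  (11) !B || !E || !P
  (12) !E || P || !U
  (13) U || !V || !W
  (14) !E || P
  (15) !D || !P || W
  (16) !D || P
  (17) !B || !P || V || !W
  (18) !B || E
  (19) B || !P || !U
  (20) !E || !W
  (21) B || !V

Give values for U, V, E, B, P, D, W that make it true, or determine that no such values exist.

Case E = True:
  (W) forces W = True.
  Clause (!E || !W) is falsified — contradiction.
Case E = False:
  Clause (E) is falsified — contradiction.
Both cases fail, so the formula is unsatisfiable.

Unsatisfiable — no assignment works.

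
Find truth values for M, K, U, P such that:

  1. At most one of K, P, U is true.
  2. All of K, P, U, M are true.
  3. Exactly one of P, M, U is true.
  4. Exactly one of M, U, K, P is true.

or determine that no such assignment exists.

UNSATISFIABLE

Case M = True:
  (2) forces K = True.
  Constraint (4) is violated (M=T, K=T) — contradiction.
Case M = False:
  Constraint (2) is violated (M=F) — contradiction.
Both cases fail — unsatisfiable.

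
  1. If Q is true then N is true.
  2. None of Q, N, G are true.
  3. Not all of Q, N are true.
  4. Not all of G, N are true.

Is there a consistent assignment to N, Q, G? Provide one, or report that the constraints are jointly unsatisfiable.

N = False, Q = False, G = False

  (1) Q=F ⇒ N: vacuous ✓
  (2) {Q, N, G}: 0 true — none ✓
  (3) {Q, N}: 0/2 true — not all ✓
  (4) {G, N}: 0/2 true — not all ✓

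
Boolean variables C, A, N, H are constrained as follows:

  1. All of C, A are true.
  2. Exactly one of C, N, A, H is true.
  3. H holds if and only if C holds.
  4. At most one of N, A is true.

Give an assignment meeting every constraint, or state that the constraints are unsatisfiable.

Unsatisfiable — no assignment works.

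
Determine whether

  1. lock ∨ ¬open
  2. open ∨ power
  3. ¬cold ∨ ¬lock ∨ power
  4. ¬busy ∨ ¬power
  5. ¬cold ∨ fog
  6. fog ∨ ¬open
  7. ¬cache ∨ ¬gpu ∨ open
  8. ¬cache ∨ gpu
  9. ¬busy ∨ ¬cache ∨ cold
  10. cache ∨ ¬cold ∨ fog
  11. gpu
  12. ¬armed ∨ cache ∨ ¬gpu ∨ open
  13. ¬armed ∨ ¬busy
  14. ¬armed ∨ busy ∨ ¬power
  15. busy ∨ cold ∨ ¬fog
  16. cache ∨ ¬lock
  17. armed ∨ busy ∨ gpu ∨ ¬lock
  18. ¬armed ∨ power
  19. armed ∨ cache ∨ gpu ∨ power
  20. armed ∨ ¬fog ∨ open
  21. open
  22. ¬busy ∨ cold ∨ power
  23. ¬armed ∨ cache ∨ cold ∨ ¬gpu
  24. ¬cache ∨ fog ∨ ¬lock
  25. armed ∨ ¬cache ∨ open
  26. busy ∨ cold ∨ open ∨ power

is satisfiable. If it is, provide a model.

armed=F, gpu=T, busy=F, cold=T, cache=T, power=T, fog=T, open=T, lock=T

Unit clause (gpu) forces gpu = True.
Unit clause (open) forces open = True.
In (lock ∨ ¬open) only lock is left, so lock = True.
In (fog ∨ ¬open) only fog is left, so fog = True.
In (cache ∨ ¬lock) only cache is left, so cache = True.
Try armed = True:
  (¬armed ∨ ¬busy) forces busy = False.
  (¬armed ∨ busy ∨ ¬power) forces power = False.
  clause (¬armed ∨ power) is falsified — backtrack.
So armed = False.
Set busy = False.
  then (busy ∨ cold ∨ ¬fog) forces cold = True.
  then (¬cold ∨ ¬lock ∨ power) forces power = True.
All clauses satisfied.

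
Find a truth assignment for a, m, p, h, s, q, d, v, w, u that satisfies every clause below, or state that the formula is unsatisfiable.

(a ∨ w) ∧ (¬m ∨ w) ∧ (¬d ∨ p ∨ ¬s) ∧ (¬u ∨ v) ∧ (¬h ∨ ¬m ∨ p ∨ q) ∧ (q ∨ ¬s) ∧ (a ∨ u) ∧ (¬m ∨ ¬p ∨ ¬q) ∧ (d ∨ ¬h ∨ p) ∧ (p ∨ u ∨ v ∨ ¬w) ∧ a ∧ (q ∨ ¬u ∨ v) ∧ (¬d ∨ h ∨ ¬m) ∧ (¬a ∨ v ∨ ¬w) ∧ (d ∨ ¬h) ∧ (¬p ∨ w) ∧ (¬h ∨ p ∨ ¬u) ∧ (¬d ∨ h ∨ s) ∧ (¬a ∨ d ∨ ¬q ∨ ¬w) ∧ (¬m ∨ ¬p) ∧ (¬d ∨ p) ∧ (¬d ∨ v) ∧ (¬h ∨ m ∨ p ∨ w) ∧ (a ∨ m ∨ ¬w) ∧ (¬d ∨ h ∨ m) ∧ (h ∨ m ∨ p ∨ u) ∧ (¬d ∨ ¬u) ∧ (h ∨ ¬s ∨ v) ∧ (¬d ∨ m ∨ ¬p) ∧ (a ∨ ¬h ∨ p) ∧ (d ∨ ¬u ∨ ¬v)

a = True, m = False, p = True, h = False, s = False, q = False, d = False, v = True, w = True, u = False

Unit clause (a) forces a = True.
Set m = False.
Set p = True.
  then (¬p ∨ w) forces w = True.
  then (¬d ∨ m ∨ ¬p) forces d = False.
  then (¬a ∨ v ∨ ¬w) forces v = True.
  then (d ∨ ¬h) forces h = False.
  then (¬a ∨ d ∨ ¬q ∨ ¬w) forces q = False.
  then (d ∨ ¬u ∨ ¬v) forces u = False.
  then (q ∨ ¬s) forces s = False.
All clauses satisfied.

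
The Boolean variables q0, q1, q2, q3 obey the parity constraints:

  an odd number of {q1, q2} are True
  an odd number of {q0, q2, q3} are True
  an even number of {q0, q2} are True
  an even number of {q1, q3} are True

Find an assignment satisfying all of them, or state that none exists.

q0: False, q1: True, q2: False, q3: True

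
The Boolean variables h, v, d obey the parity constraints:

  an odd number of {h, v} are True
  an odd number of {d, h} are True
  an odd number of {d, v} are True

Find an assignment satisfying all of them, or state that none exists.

Adding constraints 1, 2, 3 mod 2: every variable appears an even number of times on the left, so the left side is 0.
But the right sides sum to 1 (mod 2). 0 ≠ 1 — the system is inconsistent.

Unsatisfiable — no assignment works.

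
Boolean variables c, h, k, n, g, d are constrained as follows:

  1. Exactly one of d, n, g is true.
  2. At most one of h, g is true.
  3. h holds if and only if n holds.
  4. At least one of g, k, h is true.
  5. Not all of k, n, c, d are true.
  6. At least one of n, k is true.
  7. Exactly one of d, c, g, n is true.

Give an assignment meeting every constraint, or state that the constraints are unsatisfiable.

c = False, h = True, k = False, n = True, g = False, d = False

  (1) {d, n, g}: 1 true — exactly one ✓
  (2) {h, g}: 1 true — at most one ✓
  (3) h=T, n=T — same ✓
  (4) {g, k, h}: 1 true — at least one ✓
  (5) {k, n, c, d}: 1/4 true — not all ✓
  (6) {n, k}: 1 true — at least one ✓
  (7) {d, c, g, n}: 1 true — exactly one ✓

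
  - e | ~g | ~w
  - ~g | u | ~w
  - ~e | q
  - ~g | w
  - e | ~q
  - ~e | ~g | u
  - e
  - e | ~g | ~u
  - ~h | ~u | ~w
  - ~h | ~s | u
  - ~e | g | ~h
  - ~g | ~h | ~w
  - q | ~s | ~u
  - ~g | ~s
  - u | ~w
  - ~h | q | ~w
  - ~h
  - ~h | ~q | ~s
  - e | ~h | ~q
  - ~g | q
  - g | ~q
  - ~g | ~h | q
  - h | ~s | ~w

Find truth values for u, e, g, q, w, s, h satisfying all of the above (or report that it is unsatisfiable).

Unit clause (e) forces e = True.
Unit clause (~h) forces h = False.
In (~e | q) only q is left, so q = True.
In (g | ~q) only g is left, so g = True.
In (~g | w) only w is left, so w = True.
In (~e | ~g | u) only u is left, so u = True.
In (~g | ~s) only ~s is left, so s = False.
All clauses satisfied.

u=T; e=T; g=T; q=T; w=T; s=F; h=F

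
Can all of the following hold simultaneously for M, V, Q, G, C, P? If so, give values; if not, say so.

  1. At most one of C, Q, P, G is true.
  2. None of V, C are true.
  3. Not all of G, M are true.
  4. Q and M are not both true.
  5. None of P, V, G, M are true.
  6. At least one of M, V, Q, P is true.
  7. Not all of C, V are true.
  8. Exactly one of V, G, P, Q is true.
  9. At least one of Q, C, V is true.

M: False, V: False, Q: True, G: False, C: False, P: False

  (1) {C, Q, P, G}: 1 true — at most one ✓
  (2) {V, C}: 0 true — none ✓
  (3) {G, M}: 0/2 true — not all ✓
  (4) Q=T, M=F — not both ✓
  (5) {P, V, G, M}: 0 true — none ✓
  (6) {M, V, Q, P}: 1 true — at least one ✓
  (7) {C, V}: 0/2 true — not all ✓
  (8) {V, G, P, Q}: 1 true — exactly one ✓
  (9) {Q, C, V}: 1 true — at least one ✓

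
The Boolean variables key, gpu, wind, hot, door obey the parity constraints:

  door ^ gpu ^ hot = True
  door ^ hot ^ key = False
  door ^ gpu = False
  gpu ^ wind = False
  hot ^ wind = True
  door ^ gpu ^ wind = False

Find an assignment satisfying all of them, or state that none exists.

key=T; gpu=F; wind=F; hot=T; door=F

door ^ gpu ^ hot = F ^ F ^ T = True ✓
door ^ hot ^ key = F ^ T ^ T = False ✓
door ^ gpu = F ^ F = False ✓
gpu ^ wind = F ^ F = False ✓
hot ^ wind = T ^ F = True ✓
door ^ gpu ^ wind = F ^ F ^ F = False ✓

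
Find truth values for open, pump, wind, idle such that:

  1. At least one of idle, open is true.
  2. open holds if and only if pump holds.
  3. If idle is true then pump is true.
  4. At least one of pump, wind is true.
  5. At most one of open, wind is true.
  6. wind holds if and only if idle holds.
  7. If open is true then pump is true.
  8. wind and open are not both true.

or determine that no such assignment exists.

open = True, pump = True, wind = False, idle = False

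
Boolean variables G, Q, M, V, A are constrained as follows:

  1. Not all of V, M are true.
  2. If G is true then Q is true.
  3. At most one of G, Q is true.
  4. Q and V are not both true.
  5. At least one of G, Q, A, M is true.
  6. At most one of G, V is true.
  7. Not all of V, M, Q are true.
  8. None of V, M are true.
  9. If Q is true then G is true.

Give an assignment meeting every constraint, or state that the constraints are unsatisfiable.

G = False, Q = False, M = False, V = False, A = True

  (1) {V, M}: 0/2 true — not all ✓
  (2) G=F ⇒ Q: vacuous ✓
  (3) {G, Q}: 0 true — at most one ✓
  (4) Q=F, V=F — not both ✓
  (5) {G, Q, A, M}: 1 true — at least one ✓
  (6) {G, V}: 0 true — at most one ✓
  (7) {V, M, Q}: 0/3 true — not all ✓
  (8) {V, M}: 0 true — none ✓
  (9) Q=F ⇒ G: vacuous ✓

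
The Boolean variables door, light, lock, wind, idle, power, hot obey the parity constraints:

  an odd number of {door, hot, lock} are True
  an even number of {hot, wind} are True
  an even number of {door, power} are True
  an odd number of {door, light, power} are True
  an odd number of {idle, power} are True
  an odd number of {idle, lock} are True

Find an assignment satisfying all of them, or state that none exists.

door: True, light: True, lock: True, wind: True, idle: False, power: True, hot: True

{door, hot, lock}: 3 true → odd ✓
{hot, wind}: 2 true → even ✓
{door, power}: 2 true → even ✓
{door, light, power}: 3 true → odd ✓
{idle, power}: 1 true → odd ✓
{idle, lock}: 1 true → odd ✓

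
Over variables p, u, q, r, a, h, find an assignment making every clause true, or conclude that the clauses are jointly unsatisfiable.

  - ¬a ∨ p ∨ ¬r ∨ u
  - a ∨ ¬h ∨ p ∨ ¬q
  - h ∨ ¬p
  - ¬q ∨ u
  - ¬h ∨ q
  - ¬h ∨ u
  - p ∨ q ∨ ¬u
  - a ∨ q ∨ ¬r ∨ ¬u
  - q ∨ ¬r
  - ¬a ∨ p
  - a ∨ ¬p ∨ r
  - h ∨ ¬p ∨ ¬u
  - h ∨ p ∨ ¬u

p=T; u=T; q=T; r=F; a=T; h=T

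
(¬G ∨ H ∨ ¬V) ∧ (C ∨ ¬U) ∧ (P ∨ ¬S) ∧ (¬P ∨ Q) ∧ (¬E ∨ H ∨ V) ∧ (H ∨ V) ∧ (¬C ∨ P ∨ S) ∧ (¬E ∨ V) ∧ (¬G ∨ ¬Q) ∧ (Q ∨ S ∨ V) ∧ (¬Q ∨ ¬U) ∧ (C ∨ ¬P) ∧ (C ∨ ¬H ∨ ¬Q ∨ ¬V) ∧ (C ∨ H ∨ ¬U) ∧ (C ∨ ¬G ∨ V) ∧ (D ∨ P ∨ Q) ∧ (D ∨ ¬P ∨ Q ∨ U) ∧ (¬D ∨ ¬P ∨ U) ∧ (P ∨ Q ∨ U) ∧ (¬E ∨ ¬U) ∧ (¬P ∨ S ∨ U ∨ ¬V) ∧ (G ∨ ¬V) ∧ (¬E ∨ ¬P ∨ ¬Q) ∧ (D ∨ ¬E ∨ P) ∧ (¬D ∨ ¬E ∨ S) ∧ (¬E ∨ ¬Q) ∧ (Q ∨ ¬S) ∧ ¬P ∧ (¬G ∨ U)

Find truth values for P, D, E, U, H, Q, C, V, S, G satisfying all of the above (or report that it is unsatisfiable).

Unit clause (¬P) forces P = False.
In (P ∨ ¬S) only ¬S is left, so S = False.
In (¬C ∨ P ∨ S) only ¬C is left, so C = False.
In (C ∨ ¬U) only ¬U is left, so U = False.
In (P ∨ Q ∨ U) only Q is left, so Q = True.
In (¬E ∨ ¬Q) only ¬E is left, so E = False.
In (¬G ∨ U) only ¬G is left, so G = False.
In (G ∨ ¬V) only ¬V is left, so V = False.
In (H ∨ V) only H is left, so H = True.
Set D = False.
All clauses satisfied.

P=F; D=F; E=F; U=F; H=T; Q=T; C=F; V=F; S=F; G=F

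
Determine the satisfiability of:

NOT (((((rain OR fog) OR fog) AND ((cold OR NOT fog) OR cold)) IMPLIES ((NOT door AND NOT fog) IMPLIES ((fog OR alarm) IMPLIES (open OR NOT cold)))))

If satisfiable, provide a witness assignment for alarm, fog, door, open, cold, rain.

alarm: True, fog: False, door: False, open: False, cold: True, rain: True

  NOT (((((rain OR fog) OR fog) AND ((cold OR NOT fog) OR cold)) IMPLIES ((NOT door AND NOT fog) IMPLIES ((fog OR alarm) IMPLIES (open OR NOT cold))))) = True
    (((rain OR fog) OR fog) AND ((cold OR NOT fog) OR cold)) IMPLIES ((NOT door AND NOT fog) IMPLIES ((fog OR alarm) IMPLIES (open OR NOT cold))) = False
      ((rain OR fog) OR fog) AND ((cold OR NOT fog) OR cold) = True
        (rain OR fog) OR fog = True
          rain OR fog = True
        (cold OR NOT fog) OR cold = True
          cold OR NOT fog = True
            NOT fog = True
      (NOT door AND NOT fog) IMPLIES ((fog OR alarm) IMPLIES (open OR NOT cold)) = False
        NOT door AND NOT fog = True
          NOT door = True
          NOT fog = True
        (fog OR alarm) IMPLIES (open OR NOT cold) = False
          fog OR alarm = True
          open OR NOT cold = False
            NOT cold = False
The formula evaluates to True.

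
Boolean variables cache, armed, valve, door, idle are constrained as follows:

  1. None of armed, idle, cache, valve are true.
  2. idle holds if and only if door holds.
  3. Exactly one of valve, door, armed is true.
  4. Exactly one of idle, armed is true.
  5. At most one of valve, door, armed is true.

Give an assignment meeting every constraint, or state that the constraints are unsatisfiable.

Case armed = True:
  Constraint (1) is violated (armed=T) — contradiction.
Case armed = False:
  (1) forces idle = False.
  Constraint (4) is violated (idle=F, armed=F) — contradiction.
Both cases fail — unsatisfiable.

Unsatisfiable — no assignment works.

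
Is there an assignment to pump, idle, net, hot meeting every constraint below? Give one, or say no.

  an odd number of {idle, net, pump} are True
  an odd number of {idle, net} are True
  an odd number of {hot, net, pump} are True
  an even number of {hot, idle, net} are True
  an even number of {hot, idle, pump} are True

pump = False, idle = True, net = False, hot = True

{idle, net, pump}: 1 true → odd ✓
{idle, net}: 1 true → odd ✓
{hot, net, pump}: 1 true → odd ✓
{hot, idle, net}: 2 true → even ✓
{hot, idle, pump}: 2 true → even ✓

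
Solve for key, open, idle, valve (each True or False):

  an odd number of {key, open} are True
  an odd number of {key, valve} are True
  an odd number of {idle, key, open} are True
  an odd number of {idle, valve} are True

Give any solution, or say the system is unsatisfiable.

key=F, open=T, idle=F, valve=T

{key, open}: 1 true → odd ✓
{key, valve}: 1 true → odd ✓
{idle, key, open}: 1 true → odd ✓
{idle, valve}: 1 true → odd ✓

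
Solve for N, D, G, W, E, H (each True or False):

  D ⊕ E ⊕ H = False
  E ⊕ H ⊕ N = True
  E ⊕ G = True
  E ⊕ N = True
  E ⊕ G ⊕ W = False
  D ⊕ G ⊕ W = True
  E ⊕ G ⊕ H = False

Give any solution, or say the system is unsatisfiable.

Adding constraints 1, 2, 4, 5, 6 mod 2: every variable appears an even number of times on the left, so the left side is 0.
But the right sides sum to 1 (mod 2). 0 ≠ 1 — the system is inconsistent.

Unsatisfiable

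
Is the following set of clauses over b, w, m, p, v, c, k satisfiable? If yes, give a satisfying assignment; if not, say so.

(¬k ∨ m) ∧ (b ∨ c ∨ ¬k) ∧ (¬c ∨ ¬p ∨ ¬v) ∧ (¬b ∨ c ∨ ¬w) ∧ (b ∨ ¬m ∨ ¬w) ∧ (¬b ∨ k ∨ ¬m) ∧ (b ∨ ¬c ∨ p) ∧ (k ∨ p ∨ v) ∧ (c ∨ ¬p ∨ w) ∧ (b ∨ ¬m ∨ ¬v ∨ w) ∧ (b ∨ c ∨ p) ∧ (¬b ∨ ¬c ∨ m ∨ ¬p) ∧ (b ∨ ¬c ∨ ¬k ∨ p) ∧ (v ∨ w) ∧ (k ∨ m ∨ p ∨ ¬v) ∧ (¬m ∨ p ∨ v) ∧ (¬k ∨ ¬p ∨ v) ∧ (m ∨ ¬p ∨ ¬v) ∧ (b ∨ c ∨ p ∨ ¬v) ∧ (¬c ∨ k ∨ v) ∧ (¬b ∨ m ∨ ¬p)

Set b = True.
Set w = False.
  then (v ∨ w) forces v = True.
Try m = False:
  (¬k ∨ m) forces k = False.
  (k ∨ m ∨ p ∨ ¬v) forces p = True.
  clause (m ∨ ¬p ∨ ¬v) is falsified — backtrack.
So m = True.
  then (¬b ∨ k ∨ ¬m) forces k = True.
Set p = False.
Set c = False.
All clauses satisfied.

b: True, w: False, m: True, p: False, v: True, c: False, k: True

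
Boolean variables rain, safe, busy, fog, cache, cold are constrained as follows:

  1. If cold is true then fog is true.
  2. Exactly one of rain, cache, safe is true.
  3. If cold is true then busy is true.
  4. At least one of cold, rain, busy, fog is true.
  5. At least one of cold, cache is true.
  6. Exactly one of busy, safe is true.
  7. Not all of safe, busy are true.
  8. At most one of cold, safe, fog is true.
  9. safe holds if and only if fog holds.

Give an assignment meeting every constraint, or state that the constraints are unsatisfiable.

rain: False, safe: False, busy: True, fog: False, cache: True, cold: False

  (1) cold=F ⇒ fog: vacuous ✓
  (2) {rain, cache, safe}: 1 true — exactly one ✓
  (3) cold=F ⇒ busy: vacuous ✓
  (4) {cold, rain, busy, fog}: 1 true — at least one ✓
  (5) {cold, cache}: 1 true — at least one ✓
  (6) {busy, safe}: 1 true — exactly one ✓
  (7) {safe, busy}: 1/2 true — not all ✓
  (8) {cold, safe, fog}: 0 true — at most one ✓
  (9) safe=F, fog=F — same ✓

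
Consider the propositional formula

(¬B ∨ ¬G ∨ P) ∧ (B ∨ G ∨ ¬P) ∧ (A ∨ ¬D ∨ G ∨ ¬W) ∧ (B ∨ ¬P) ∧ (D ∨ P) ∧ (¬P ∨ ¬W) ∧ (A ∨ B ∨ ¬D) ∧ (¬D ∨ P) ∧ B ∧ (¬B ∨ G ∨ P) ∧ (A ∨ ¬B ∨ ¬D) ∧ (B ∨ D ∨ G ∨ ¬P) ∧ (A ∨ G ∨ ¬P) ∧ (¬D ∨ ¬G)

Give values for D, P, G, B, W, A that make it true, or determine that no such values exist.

D = True, P = True, G = False, B = True, W = False, A = True

Unit clause (B) forces B = True.
Set D = True.
  then (¬D ∨ P) forces P = True.
  then (A ∨ ¬B ∨ ¬D) forces A = True.
  then (¬D ∨ ¬G) forces G = False.
  then (¬P ∨ ¬W) forces W = False.
All clauses satisfied.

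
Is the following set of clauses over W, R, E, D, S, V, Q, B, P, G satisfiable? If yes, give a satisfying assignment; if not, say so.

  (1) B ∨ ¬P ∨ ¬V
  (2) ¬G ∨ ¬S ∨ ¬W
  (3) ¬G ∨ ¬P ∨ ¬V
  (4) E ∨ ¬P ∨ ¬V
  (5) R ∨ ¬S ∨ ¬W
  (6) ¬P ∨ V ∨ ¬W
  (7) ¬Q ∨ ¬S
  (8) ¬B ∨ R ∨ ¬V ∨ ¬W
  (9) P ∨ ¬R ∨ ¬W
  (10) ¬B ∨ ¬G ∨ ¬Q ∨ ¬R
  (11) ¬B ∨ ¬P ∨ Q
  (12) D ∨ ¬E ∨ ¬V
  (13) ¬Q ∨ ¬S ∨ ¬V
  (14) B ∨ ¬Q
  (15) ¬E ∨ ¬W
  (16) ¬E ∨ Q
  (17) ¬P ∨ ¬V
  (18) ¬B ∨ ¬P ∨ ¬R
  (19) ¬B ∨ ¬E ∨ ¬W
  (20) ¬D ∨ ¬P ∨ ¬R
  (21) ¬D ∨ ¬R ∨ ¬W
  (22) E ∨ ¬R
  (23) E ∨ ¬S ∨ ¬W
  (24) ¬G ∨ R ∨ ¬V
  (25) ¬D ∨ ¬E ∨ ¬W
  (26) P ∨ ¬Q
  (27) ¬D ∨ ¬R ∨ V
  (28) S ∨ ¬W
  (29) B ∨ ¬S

W: False, R: False, E: False, D: True, S: True, V: True, Q: False, B: True, P: False, G: False

Try W = True:
  (¬E ∨ ¬W) forces E = False.
  (E ∨ ¬R) forces R = False.
  (R ∨ ¬S ∨ ¬W) forces S = False.
  clause (S ∨ ¬W) is falsified — backtrack.
So W = False.
Set R = False.
Set E = False.
Set D = True.
Set S = True.
  then (¬Q ∨ ¬S) forces Q = False.
  then (B ∨ ¬S) forces B = True.
  then (¬B ∨ ¬P ∨ Q) forces P = False.
Set V = True.
  then (¬G ∨ R ∨ ¬V) forces G = False.
All clauses satisfied.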